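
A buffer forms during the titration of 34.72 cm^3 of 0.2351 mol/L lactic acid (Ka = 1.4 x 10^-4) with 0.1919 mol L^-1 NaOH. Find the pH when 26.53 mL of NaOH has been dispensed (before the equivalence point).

Initial n(HC3H5O3) = 0.2351 x 0.03472 = 0.008163 mol.
n(NaOH) added = 0.1919 x 0.02653 = 0.005091 mol, converting that many moles of HC3H5O3 to C3H5O3-.
Remaining n(HC3H5O3) = 0.003072 mol; n(C3H5O3-) = 0.005091 mol.
By Henderson-Hasselbalch, pH = pKa + log([A^-]/[HA]) = 3.85 + log(0.005091/0.003072) = 3.85 + (+0.22) = 4.07.

4.07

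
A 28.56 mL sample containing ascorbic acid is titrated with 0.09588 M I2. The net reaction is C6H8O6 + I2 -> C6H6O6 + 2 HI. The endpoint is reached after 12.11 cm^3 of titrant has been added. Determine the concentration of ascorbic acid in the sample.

n(I2) = 0.09588 x 0.01211 = 0.001161 mol.
From the balanced equation, 1 mol I2 reacts with 1 mol ascorbic acid, so n(ascorbic acid) = 0.001161 x 1/1 = 0.001161 mol.
[ascorbic acid] = 0.001161 / 0.02856 L = 0.0407 M.

0.0407 M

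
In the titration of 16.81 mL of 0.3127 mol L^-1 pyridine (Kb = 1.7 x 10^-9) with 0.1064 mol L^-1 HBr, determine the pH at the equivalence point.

3.17

n(C5H5N) = 0.3127 x 0.01681 = 0.005256 mol; V(HBr) at equivalence = 0.005256/0.1064 = 0.04940 L.
At equivalence the base is fully converted to C5H5NH+; total volume = 0.06621 L, so [C5H5NH+] = 0.005256/0.06621 = 0.07939 M.
Ka(C5H5NH+) = Kw/Kb = 1.0e-14 / 1.7 x 10^-9 = 5.88e-6.
[H^+] = sqrt(Ka x [C5H5NH+]) = sqrt(5.88e-6 x 0.07939) = 0.000683 M.
pH = -log(0.000683) = 3.17.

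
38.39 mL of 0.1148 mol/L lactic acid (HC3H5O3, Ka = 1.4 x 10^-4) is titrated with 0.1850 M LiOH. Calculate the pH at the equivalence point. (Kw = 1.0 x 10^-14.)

8.35

n(HC3H5O3) = 0.1148 x 0.03839 = 0.004407 mol; V(LiOH) at equivalence = 0.004407/0.1850 = 0.02382 L.
At equivalence all the acid is converted to C3H5O3-; total volume = 0.03839 + 0.02382 = 0.06221 L, so [C3H5O3-] = 0.004407/0.06221 = 0.07084 M.
Kb = Kw/Ka = 1.0e-14 / 1.4 x 10^-4 = 7.14e-11.
[OH^-] = sqrt(Kb x [C3H5O3-]) = sqrt(7.14e-11 x 0.07084) = 2.25e-6 M.
pOH = 5.65, so pH = 14.00 - 5.65 = 8.35.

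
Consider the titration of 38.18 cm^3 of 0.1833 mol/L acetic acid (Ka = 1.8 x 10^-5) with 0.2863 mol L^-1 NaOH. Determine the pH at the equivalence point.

n(CH3COOH) = 0.1833 x 0.03818 = 0.006998 mol; V(NaOH) at equivalence = 0.006998/0.2863 = 0.02444 L.
At equivalence all the acid is converted to CH3COO-; total volume = 0.03818 + 0.02444 = 0.06262 L, so [CH3COO-] = 0.006998/0.06262 = 0.1118 M.
Kb = Kw/Ka = 1.0e-14 / 1.8 x 10^-5 = 5.56e-10.
[OH^-] = sqrt(Kb x [CH3COO-]) = sqrt(5.56e-10 x 0.1118) = 7.88e-6 M.
pOH = 5.10, so pH = 14.00 - 5.10 = 8.90.

8.90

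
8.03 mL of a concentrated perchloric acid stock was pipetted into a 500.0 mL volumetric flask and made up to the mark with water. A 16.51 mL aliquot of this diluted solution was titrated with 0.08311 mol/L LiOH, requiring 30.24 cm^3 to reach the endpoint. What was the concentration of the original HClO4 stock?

n(LiOH) = 0.08311 x 0.03024 = 0.002513 mol.
n(HClO4) in the aliquot = 0.002513 mol.
[diluted HClO4] = 0.002513 / 0.01651 = 0.1522 M.
Dilution factor = 500.0/8.030 = 62.27, so [stock] = 0.1522 x 62.27 = 9.48 M.

9.48 M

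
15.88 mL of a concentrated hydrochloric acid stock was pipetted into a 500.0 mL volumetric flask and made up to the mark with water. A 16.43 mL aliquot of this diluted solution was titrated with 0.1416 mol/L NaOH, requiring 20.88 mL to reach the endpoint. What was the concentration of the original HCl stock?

n(NaOH) = 0.1416 x 0.02088 = 0.002957 mol.
n(HCl) in the aliquot = 0.002957 mol.
[diluted HCl] = 0.002957 / 0.01643 = 0.1800 M.
Dilution factor = 500.0/15.88 = 31.49, so [stock] = 0.1800 x 31.49 = 5.67 M.

5.67 M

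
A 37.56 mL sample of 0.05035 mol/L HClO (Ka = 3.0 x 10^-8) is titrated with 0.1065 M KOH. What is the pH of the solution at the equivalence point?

10.03

n(HClO) = 0.05035 x 0.03756 = 0.001891 mol; V(KOH) at equivalence = 0.001891/0.1065 = 0.01776 L.
At equivalence all the acid is converted to ClO-; total volume = 0.03756 + 0.01776 = 0.05532 L, so [ClO-] = 0.001891/0.05532 = 0.03419 M.
Kb = Kw/Ka = 1.0e-14 / 3.0 x 10^-8 = 3.33e-7.
[OH^-] = sqrt(Kb x [ClO-]) = sqrt(3.33e-7 x 0.03419) = 0.000107 M.
pOH = 3.97, so pH = 14.00 - 3.97 = 10.03.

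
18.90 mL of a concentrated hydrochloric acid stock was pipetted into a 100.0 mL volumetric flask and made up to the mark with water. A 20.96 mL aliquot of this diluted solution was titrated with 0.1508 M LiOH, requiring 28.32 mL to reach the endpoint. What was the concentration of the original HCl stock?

n(LiOH) = 0.1508 x 0.02832 = 0.004271 mol.
n(HCl) in the aliquot = 0.004271 mol.
[diluted HCl] = 0.004271 / 0.02096 = 0.2038 M.
Dilution factor = 100.0/18.90 = 5.291, so [stock] = 0.2038 x 5.291 = 1.08 M.

1.08 M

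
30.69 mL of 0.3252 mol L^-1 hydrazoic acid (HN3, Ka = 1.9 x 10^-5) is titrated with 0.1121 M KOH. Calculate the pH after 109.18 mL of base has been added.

12.21

n(acid) = 0.3252 x 0.03069 = 0.009980 mol; n(KOH) added = 0.1121 x 0.1092 = 0.01224 mol.
Base is in excess by 0.01224 - 0.009980 = 0.002259 mol in a total volume of 0.1399 L.
[OH^-] = 0.002259/0.1399 = 0.01615 M, so pOH = 1.79 and pH = 14.00 - 1.79 = 12.21.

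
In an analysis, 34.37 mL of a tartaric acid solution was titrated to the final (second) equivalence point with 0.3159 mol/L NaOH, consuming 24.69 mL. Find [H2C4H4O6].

n(NaOH) = 0.3159 x 0.02469 = 0.007800 mol.
At the final (second) equivalence point, 2 mol OH^- react per mol H2C4H4O6, so n(H2C4H4O6) = 0.007800 / 2 = 0.003900 mol.
[H2C4H4O6] = 0.003900 / 0.03437 L = 0.113 M.

0.113 M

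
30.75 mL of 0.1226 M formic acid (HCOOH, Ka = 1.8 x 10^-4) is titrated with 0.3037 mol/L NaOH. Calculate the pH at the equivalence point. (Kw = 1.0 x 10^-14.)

8.34

n(HCOOH) = 0.1226 x 0.03075 = 0.003770 mol; V(NaOH) at equivalence = 0.003770/0.3037 = 0.01241 L.
At equivalence all the acid is converted to HCOO-; total volume = 0.03075 + 0.01241 = 0.04316 L, so [HCOO-] = 0.003770/0.04316 = 0.08734 M.
Kb = Kw/Ka = 1.0e-14 / 1.8 x 10^-4 = 5.56e-11.
[OH^-] = sqrt(Kb x [HCOO-]) = sqrt(5.56e-11 x 0.08734) = 2.20e-6 M.
pOH = 5.66, so pH = 14.00 - 5.66 = 8.34.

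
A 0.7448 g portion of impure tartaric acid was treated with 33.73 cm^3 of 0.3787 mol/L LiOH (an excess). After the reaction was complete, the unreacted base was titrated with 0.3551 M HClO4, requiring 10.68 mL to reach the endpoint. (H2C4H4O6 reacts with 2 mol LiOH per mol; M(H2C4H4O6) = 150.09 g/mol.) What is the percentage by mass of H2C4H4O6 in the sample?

Total n(LiOH) added = 0.3787 x 0.03373 = 0.01277 mol.
n(HClO4) used = 0.3551 x 0.01068 = 0.003792 mol, which equals the excess n(LiOH).
So n(LiOH) consumed by the sample = 0.01277 - 0.003792 = 0.008981 mol.
n(H2C4H4O6) = 0.008981 / 2 = 0.004491 mol.
mass H2C4H4O6 = 0.004491 x 150.09 = 0.6740 g, so %H2C4H4O6 = 0.6740/0.7448 x 100 = 90.5%.

90.5%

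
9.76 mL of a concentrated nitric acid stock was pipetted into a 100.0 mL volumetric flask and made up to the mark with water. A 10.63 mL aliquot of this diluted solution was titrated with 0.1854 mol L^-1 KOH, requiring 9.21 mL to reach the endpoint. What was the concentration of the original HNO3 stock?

n(KOH) = 0.1854 x 0.009210 = 0.001708 mol.
n(HNO3) in the aliquot = 0.001708 mol.
[diluted HNO3] = 0.001708 / 0.01063 = 0.1606 M.
Dilution factor = 100.0/9.760 = 10.25, so [stock] = 0.1606 x 10.25 = 1.65 M.

1.65 M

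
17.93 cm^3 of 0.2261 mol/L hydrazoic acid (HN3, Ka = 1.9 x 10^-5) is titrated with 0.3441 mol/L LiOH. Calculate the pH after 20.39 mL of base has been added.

n(acid) = 0.2261 x 0.01793 = 0.004054 mol; n(LiOH) added = 0.3441 x 0.02039 = 0.007016 mol.
Base is in excess by 0.007016 - 0.004054 = 0.002962 mol in a total volume of 0.03832 L.
[OH^-] = 0.002962/0.03832 = 0.07730 M, so pOH = 1.11 and pH = 14.00 - 1.11 = 12.89.

12.89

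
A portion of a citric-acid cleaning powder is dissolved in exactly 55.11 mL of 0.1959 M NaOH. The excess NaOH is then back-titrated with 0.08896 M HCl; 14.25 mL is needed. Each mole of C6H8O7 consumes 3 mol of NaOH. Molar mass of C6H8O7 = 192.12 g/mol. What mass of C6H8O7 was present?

0.610 g

Total n(NaOH) added = 0.1959 x 0.05511 = 0.01080 mol.
n(HCl) used = 0.08896 x 0.01425 = 0.001268 mol, which equals the excess n(NaOH).
So n(NaOH) consumed by the sample = 0.01080 - 0.001268 = 0.009528 mol.
n(C6H8O7) = 0.009528 / 3 = 0.003176 mol.
mass = 0.003176 mol x 192.12 g/mol = 0.610 g.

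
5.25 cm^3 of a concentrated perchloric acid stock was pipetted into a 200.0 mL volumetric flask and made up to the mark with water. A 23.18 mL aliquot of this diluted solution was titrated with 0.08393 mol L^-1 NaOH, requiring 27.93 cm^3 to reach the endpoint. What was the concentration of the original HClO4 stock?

n(NaOH) = 0.08393 x 0.02793 = 0.002344 mol.
n(HClO4) in the aliquot = 0.002344 mol.
[diluted HClO4] = 0.002344 / 0.02318 = 0.1011 M.
Dilution factor = 200.0/5.250 = 38.10, so [stock] = 0.1011 x 38.10 = 3.85 M.

3.85 M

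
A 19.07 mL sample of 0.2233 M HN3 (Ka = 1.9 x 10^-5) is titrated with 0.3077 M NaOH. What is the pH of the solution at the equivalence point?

n(HN3) = 0.2233 x 0.01907 = 0.004258 mol; V(NaOH) at equivalence = 0.004258/0.3077 = 0.01384 L.
At equivalence all the acid is converted to N3-; total volume = 0.01907 + 0.01384 = 0.03291 L, so [N3-] = 0.004258/0.03291 = 0.1294 M.
Kb = Kw/Ka = 1.0e-14 / 1.9 x 10^-5 = 5.26e-10.
[OH^-] = sqrt(Kb x [N3-]) = sqrt(5.26e-10 x 0.1294) = 8.25e-6 M.
pOH = 5.08, so pH = 14.00 - 5.08 = 8.92.

8.92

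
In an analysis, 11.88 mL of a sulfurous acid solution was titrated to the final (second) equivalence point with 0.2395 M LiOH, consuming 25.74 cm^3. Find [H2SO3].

0.259 M

n(LiOH) = 0.2395 x 0.02574 = 0.006165 mol.
At the final (second) equivalence point, 2 mol OH^- react per mol H2SO3, so n(H2SO3) = 0.006165 / 2 = 0.003082 mol.
[H2SO3] = 0.003082 / 0.01188 L = 0.259 M.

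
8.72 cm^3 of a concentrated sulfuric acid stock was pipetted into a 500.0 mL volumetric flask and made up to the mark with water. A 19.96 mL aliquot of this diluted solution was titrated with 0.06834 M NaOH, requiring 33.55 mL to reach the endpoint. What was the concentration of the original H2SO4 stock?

3.29 M

n(NaOH) = 0.06834 x 0.03355 = 0.002293 mol.
n(H2SO4) in the aliquot = 0.002293 x 1/2 = 0.001146 mol.
[diluted H2SO4] = 0.001146 / 0.01996 = 0.05744 M.
Dilution factor = 500.0/8.720 = 57.34, so [stock] = 0.05744 x 57.34 = 3.29 M.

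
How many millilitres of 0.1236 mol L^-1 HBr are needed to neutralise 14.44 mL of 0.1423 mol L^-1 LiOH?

n(LiOH) = 0.1423 mol/L x 0.01444 L = 0.002055 mol.
At equivalence n(HBr) = n(LiOH) = 0.002055 mol.
V(HBr) = 0.002055 / 0.1236 = 0.01662 L = 16.6 mL.

16.6 mL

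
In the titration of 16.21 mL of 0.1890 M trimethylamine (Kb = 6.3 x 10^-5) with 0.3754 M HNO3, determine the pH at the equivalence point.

5.35

n((CH3)3N) = 0.1890 x 0.01621 = 0.003064 mol; V(HNO3) at equivalence = 0.003064/0.3754 = 0.008161 L.
At equivalence the base is fully converted to (CH3)3NH+; total volume = 0.02437 L, so [(CH3)3NH+] = 0.003064/0.02437 = 0.1257 M.
Ka((CH3)3NH+) = Kw/Kb = 1.0e-14 / 6.3 x 10^-5 = 1.59e-10.
[H^+] = sqrt(Ka x [(CH3)3NH+]) = sqrt(1.59e-10 x 0.1257) = 4.47e-6 M.
pH = -log(4.47e-6) = 5.35.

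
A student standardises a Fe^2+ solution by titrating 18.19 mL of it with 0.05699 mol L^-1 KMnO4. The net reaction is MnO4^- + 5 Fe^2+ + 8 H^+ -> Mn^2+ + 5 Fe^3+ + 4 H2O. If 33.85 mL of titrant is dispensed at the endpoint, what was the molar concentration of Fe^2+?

n(KMnO4) = 0.05699 x 0.03385 = 0.001929 mol.
From the balanced equation, 1 mol KMnO4 reacts with 5 mol Fe^2+, so n(Fe^2+) = 0.001929 x 5/1 = 0.009646 mol.
[Fe^2+] = 0.009646 / 0.01819 L = 0.530 M.

0.530 M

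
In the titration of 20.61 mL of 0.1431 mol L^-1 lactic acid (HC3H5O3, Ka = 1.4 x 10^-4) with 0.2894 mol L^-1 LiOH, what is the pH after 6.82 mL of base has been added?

Initial n(HC3H5O3) = 0.1431 x 0.02061 = 0.002949 mol.
n(LiOH) added = 0.2894 x 0.006820 = 0.001974 mol, converting that many moles of HC3H5O3 to C3H5O3-.
Remaining n(HC3H5O3) = 0.0009756 mol; n(C3H5O3-) = 0.001974 mol.
By Henderson-Hasselbalch, pH = pKa + log([A^-]/[HA]) = 3.85 + log(0.001974/0.0009756) = 3.85 + (+0.31) = 4.16.

4.16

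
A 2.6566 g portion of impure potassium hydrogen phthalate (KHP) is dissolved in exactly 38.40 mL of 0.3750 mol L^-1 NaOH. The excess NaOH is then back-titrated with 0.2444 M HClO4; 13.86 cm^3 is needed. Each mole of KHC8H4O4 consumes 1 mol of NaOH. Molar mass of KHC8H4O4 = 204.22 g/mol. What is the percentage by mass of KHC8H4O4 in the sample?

84.7%

Total n(NaOH) added = 0.3750 x 0.03840 = 0.01440 mol.
n(HClO4) used = 0.2444 x 0.01386 = 0.003387 mol, which equals the excess n(NaOH).
So n(NaOH) consumed by the sample = 0.01440 - 0.003387 = 0.01101 mol.
n(KHC8H4O4) = 0.01101 / 1 = 0.01101 mol.
mass KHC8H4O4 = 0.01101 x 204.22 = 2.249 g, so %KHC8H4O4 = 2.249/2.6566 x 100 = 84.7%.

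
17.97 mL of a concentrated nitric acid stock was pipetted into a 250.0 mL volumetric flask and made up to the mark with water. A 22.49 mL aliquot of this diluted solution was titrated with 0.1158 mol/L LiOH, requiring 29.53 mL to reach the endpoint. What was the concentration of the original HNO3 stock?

2.12 M

n(LiOH) = 0.1158 x 0.02953 = 0.003420 mol.
n(HNO3) in the aliquot = 0.003420 mol.
[diluted HNO3] = 0.003420 / 0.02249 = 0.1520 M.
Dilution factor = 250.0/17.97 = 13.91, so [stock] = 0.1520 x 13.91 = 2.12 M.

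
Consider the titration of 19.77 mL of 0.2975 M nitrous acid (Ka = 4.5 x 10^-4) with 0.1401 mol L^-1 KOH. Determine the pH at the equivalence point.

8.16

n(HNO2) = 0.2975 x 0.01977 = 0.005882 mol; V(KOH) at equivalence = 0.005882/0.1401 = 0.04198 L.
At equivalence all the acid is converted to NO2-; total volume = 0.01977 + 0.04198 = 0.06175 L, so [NO2-] = 0.005882/0.06175 = 0.09525 M.
Kb = Kw/Ka = 1.0e-14 / 4.5 x 10^-4 = 2.22e-11.
[OH^-] = sqrt(Kb x [NO2-]) = sqrt(2.22e-11 x 0.09525) = 1.45e-6 M.
pOH = 5.84, so pH = 14.00 - 5.84 = 8.16.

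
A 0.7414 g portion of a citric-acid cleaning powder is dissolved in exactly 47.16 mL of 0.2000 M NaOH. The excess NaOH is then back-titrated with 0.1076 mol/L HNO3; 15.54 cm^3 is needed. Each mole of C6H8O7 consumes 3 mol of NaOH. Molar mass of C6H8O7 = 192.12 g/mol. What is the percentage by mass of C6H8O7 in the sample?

67.0%

Total n(NaOH) added = 0.2000 x 0.04716 = 0.009432 mol.
n(HNO3) used = 0.1076 x 0.01554 = 0.001672 mol, which equals the excess n(NaOH).
So n(NaOH) consumed by the sample = 0.009432 - 0.001672 = 0.007760 mol.
n(C6H8O7) = 0.007760 / 3 = 0.002587 mol.
mass C6H8O7 = 0.002587 x 192.12 = 0.4969 g, so %C6H8O7 = 0.4969/0.7414 x 100 = 67.0%.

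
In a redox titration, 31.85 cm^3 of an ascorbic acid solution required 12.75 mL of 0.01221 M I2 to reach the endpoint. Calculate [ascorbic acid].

n(I2) = 0.01221 x 0.01275 = 0.0001557 mol.
From the balanced equation, 1 mol I2 reacts with 1 mol ascorbic acid, so n(ascorbic acid) = 0.0001557 x 1/1 = 0.0001557 mol.
[ascorbic acid] = 0.0001557 / 0.03185 L = 0.00489 M.

0.00489 M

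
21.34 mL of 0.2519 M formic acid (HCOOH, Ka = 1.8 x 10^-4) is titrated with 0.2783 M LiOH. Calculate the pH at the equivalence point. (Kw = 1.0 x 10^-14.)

n(HCOOH) = 0.2519 x 0.02134 = 0.005376 mol; V(LiOH) at equivalence = 0.005376/0.2783 = 0.01932 L.
At equivalence all the acid is converted to HCOO-; total volume = 0.02134 + 0.01932 = 0.04066 L, so [HCOO-] = 0.005376/0.04066 = 0.1322 M.
Kb = Kw/Ka = 1.0e-14 / 1.8 x 10^-4 = 5.56e-11.
[OH^-] = sqrt(Kb x [HCOO-]) = sqrt(5.56e-11 x 0.1322) = 2.71e-6 M.
pOH = 5.57, so pH = 14.00 - 5.57 = 8.43.

8.43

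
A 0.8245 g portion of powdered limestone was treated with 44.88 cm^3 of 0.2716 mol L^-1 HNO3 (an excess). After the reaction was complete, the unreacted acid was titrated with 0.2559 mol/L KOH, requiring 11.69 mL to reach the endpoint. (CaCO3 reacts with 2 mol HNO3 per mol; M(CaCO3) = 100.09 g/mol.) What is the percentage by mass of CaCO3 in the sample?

55.8%

Total n(HNO3) added = 0.2716 x 0.04488 = 0.01219 mol.
n(KOH) used = 0.2559 x 0.01169 = 0.002991 mol, which equals the excess n(HNO3).
So n(HNO3) consumed by the sample = 0.01219 - 0.002991 = 0.009198 mol.
n(CaCO3) = 0.009198 / 2 = 0.004599 mol.
mass CaCO3 = 0.004599 x 100.09 = 0.4603 g, so %CaCO3 = 0.4603/0.8245 x 100 = 55.8%.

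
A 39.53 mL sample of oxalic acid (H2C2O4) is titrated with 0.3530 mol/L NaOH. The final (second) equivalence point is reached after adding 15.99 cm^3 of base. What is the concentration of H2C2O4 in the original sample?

0.0714 M

n(NaOH) = 0.3530 x 0.01599 = 0.005644 mol.
At the final (second) equivalence point, 2 mol OH^- react per mol H2C2O4, so n(H2C2O4) = 0.005644 / 2 = 0.002822 mol.
[H2C2O4] = 0.002822 / 0.03953 L = 0.0714 M.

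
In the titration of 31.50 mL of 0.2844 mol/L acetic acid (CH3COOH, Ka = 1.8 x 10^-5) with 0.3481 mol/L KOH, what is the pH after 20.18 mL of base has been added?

5.30

Initial n(CH3COOH) = 0.2844 x 0.03150 = 0.008959 mol.
n(KOH) added = 0.3481 x 0.02018 = 0.007025 mol, converting that many moles of CH3COOH to CH3COO-.
Remaining n(CH3COOH) = 0.001934 mol; n(CH3COO-) = 0.007025 mol.
By Henderson-Hasselbalch, pH = pKa + log([A^-]/[HA]) = 4.74 + log(0.007025/0.001934) = 4.74 + (+0.56) = 5.30.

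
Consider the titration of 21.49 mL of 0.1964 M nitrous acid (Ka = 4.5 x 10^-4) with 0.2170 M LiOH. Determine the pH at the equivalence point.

n(HNO2) = 0.1964 x 0.02149 = 0.004221 mol; V(LiOH) at equivalence = 0.004221/0.2170 = 0.01945 L.
At equivalence all the acid is converted to NO2-; total volume = 0.02149 + 0.01945 = 0.04094 L, so [NO2-] = 0.004221/0.04094 = 0.1031 M.
Kb = Kw/Ka = 1.0e-14 / 4.5 x 10^-4 = 2.22e-11.
[OH^-] = sqrt(Kb x [NO2-]) = sqrt(2.22e-11 x 0.1031) = 1.51e-6 M.
pOH = 5.82, so pH = 14.00 - 5.82 = 8.18.

8.18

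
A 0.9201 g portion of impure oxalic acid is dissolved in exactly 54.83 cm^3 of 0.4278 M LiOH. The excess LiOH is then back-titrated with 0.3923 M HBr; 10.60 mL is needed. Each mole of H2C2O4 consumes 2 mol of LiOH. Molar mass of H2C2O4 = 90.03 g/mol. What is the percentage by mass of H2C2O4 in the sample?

Total n(LiOH) added = 0.4278 x 0.05483 = 0.02346 mol.
n(HBr) used = 0.3923 x 0.01060 = 0.004158 mol, which equals the excess n(LiOH).
So n(LiOH) consumed by the sample = 0.02346 - 0.004158 = 0.01930 mol.
n(H2C2O4) = 0.01930 / 2 = 0.009649 mol.
mass H2C2O4 = 0.009649 x 90.03 = 0.8687 g, so %H2C2O4 = 0.8687/0.9201 x 100 = 94.4%.

94.4%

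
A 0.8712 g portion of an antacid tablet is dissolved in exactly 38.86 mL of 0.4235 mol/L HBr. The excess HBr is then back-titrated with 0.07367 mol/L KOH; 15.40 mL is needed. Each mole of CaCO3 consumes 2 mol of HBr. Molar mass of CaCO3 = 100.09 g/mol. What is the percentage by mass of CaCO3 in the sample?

88.0%

Total n(HBr) added = 0.4235 x 0.03886 = 0.01646 mol.
n(KOH) used = 0.07367 x 0.01540 = 0.001135 mol, which equals the excess n(HBr).
So n(HBr) consumed by the sample = 0.01646 - 0.001135 = 0.01532 mol.
n(CaCO3) = 0.01532 / 2 = 0.007661 mol.
mass CaCO3 = 0.007661 x 100.09 = 0.7668 g, so %CaCO3 = 0.7668/0.8712 x 100 = 88.0%.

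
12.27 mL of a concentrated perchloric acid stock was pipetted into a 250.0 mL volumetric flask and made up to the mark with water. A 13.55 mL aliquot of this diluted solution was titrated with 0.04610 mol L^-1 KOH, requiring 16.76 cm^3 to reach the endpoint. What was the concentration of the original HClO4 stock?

n(KOH) = 0.04610 x 0.01676 = 0.0007726 mol.
n(HClO4) in the aliquot = 0.0007726 mol.
[diluted HClO4] = 0.0007726 / 0.01355 = 0.05702 M.
Dilution factor = 250.0/12.27 = 20.37, so [stock] = 0.05702 x 20.37 = 1.16 M.

1.16 M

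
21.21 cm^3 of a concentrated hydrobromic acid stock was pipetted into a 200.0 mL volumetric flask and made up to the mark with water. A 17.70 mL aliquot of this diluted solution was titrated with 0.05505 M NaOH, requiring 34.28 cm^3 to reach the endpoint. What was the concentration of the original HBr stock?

n(NaOH) = 0.05505 x 0.03428 = 0.001887 mol.
n(HBr) in the aliquot = 0.001887 mol.
[diluted HBr] = 0.001887 / 0.01770 = 0.1066 M.
Dilution factor = 200.0/21.21 = 9.430, so [stock] = 0.1066 x 9.430 = 1.01 M.

1.01 M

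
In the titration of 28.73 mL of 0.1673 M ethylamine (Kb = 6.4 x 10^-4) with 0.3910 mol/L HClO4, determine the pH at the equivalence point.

5.87

n(C2H5NH2) = 0.1673 x 0.02873 = 0.004807 mol; V(HClO4) at equivalence = 0.004807/0.3910 = 0.01229 L.
At equivalence the base is fully converted to C2H5NH3+; total volume = 0.04102 L, so [C2H5NH3+] = 0.004807/0.04102 = 0.1172 M.
Ka(C2H5NH3+) = Kw/Kb = 1.0e-14 / 6.4 x 10^-4 = 1.56e-11.
[H^+] = sqrt(Ka x [C2H5NH3+]) = sqrt(1.56e-11 x 0.1172) = 1.35e-6 M.
pH = -log(1.35e-6) = 5.87.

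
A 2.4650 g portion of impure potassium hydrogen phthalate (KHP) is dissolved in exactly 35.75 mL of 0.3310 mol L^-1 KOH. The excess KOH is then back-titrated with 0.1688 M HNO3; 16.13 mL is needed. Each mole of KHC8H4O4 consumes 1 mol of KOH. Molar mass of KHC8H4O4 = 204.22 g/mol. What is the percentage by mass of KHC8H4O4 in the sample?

Total n(KOH) added = 0.3310 x 0.03575 = 0.01183 mol.
n(HNO3) used = 0.1688 x 0.01613 = 0.002723 mol, which equals the excess n(KOH).
So n(KOH) consumed by the sample = 0.01183 - 0.002723 = 0.009111 mol.
n(KHC8H4O4) = 0.009111 / 1 = 0.009111 mol.
mass KHC8H4O4 = 0.009111 x 204.22 = 1.861 g, so %KHC8H4O4 = 1.861/2.4650 x 100 = 75.5%.

75.5%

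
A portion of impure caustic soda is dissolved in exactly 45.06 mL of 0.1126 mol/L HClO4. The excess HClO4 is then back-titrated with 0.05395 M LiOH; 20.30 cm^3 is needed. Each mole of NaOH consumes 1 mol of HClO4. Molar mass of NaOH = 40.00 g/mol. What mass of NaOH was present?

Total n(HClO4) added = 0.1126 x 0.04506 = 0.005074 mol.
n(LiOH) used = 0.05395 x 0.02030 = 0.001095 mol, which equals the excess n(HClO4).
So n(HClO4) consumed by the sample = 0.005074 - 0.001095 = 0.003979 mol.
n(NaOH) = 0.003979 / 1 = 0.003979 mol.
mass = 0.003979 mol x 40.00 g/mol = 0.159 g.

0.159 g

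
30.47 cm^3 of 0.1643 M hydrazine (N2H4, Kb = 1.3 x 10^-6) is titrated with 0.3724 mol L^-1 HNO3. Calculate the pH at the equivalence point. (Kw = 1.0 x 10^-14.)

4.53

n(N2H4) = 0.1643 x 0.03047 = 0.005006 mol; V(HNO3) at equivalence = 0.005006/0.3724 = 0.01344 L.
At equivalence the base is fully converted to N2H5+; total volume = 0.04391 L, so [N2H5+] = 0.005006/0.04391 = 0.1140 M.
Ka(N2H5+) = Kw/Kb = 1.0e-14 / 1.3 x 10^-6 = 7.69e-9.
[H^+] = sqrt(Ka x [N2H5+]) = sqrt(7.69e-9 x 0.1140) = 2.96e-5 M.
pH = -log(2.96e-5) = 4.53.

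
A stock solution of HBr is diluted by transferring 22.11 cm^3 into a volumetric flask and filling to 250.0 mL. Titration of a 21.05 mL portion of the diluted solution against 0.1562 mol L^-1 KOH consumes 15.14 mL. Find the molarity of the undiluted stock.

n(KOH) = 0.1562 x 0.01514 = 0.002365 mol.
n(HBr) in the aliquot = 0.002365 mol.
[diluted HBr] = 0.002365 / 0.02105 = 0.1123 M.
Dilution factor = 250.0/22.11 = 11.31, so [stock] = 0.1123 x 11.31 = 1.27 M.

1.27 M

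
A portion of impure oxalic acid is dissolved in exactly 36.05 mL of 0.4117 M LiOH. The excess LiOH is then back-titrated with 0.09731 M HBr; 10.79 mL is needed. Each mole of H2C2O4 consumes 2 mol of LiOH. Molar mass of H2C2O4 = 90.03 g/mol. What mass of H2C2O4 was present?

0.621 g

Total n(LiOH) added = 0.4117 x 0.03605 = 0.01484 mol.
n(HBr) used = 0.09731 x 0.01079 = 0.001050 mol, which equals the excess n(LiOH).
So n(LiOH) consumed by the sample = 0.01484 - 0.001050 = 0.01379 mol.
n(H2C2O4) = 0.01379 / 2 = 0.006896 mol.
mass = 0.006896 mol x 90.03 g/mol = 0.621 g.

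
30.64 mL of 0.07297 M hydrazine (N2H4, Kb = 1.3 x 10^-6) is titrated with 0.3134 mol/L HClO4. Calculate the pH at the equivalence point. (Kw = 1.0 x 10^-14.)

n(N2H4) = 0.07297 x 0.03064 = 0.002236 mol; V(HClO4) at equivalence = 0.002236/0.3134 = 0.007134 L.
At equivalence the base is fully converted to N2H5+; total volume = 0.03777 L, so [N2H5+] = 0.002236/0.03777 = 0.05919 M.
Ka(N2H5+) = Kw/Kb = 1.0e-14 / 1.3 x 10^-6 = 7.69e-9.
[H^+] = sqrt(Ka x [N2H5+]) = sqrt(7.69e-9 x 0.05919) = 2.13e-5 M.
pH = -log(2.13e-5) = 4.67.

4.67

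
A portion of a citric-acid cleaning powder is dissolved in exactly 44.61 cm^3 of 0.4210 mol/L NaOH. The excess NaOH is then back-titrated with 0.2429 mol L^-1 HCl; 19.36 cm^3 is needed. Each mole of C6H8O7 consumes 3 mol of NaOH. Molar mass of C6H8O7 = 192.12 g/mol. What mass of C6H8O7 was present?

0.902 g

Total n(NaOH) added = 0.4210 x 0.04461 = 0.01878 mol.
n(HCl) used = 0.2429 x 0.01936 = 0.004703 mol, which equals the excess n(NaOH).
So n(NaOH) consumed by the sample = 0.01878 - 0.004703 = 0.01408 mol.
n(C6H8O7) = 0.01408 / 3 = 0.004693 mol.
mass = 0.004693 mol x 192.12 g/mol = 0.902 g.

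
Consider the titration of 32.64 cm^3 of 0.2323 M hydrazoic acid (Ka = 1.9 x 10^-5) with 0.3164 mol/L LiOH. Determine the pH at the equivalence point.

8.92

n(HN3) = 0.2323 x 0.03264 = 0.007582 mol; V(LiOH) at equivalence = 0.007582/0.3164 = 0.02396 L.
At equivalence all the acid is converted to N3-; total volume = 0.03264 + 0.02396 = 0.05660 L, so [N3-] = 0.007582/0.05660 = 0.1340 M.
Kb = Kw/Ka = 1.0e-14 / 1.9 x 10^-5 = 5.26e-10.
[OH^-] = sqrt(Kb x [N3-]) = sqrt(5.26e-10 x 0.1340) = 8.40e-6 M.
pOH = 5.08, so pH = 14.00 - 5.08 = 8.92.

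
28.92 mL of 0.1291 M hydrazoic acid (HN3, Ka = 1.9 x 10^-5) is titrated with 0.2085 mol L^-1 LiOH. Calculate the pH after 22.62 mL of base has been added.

12.28

n(acid) = 0.1291 x 0.02892 = 0.003734 mol; n(LiOH) added = 0.2085 x 0.02262 = 0.004716 mol.
Base is in excess by 0.004716 - 0.003734 = 0.0009827 mol in a total volume of 0.05154 L.
[OH^-] = 0.0009827/0.05154 = 0.01907 M, so pOH = 1.72 and pH = 14.00 - 1.72 = 12.28.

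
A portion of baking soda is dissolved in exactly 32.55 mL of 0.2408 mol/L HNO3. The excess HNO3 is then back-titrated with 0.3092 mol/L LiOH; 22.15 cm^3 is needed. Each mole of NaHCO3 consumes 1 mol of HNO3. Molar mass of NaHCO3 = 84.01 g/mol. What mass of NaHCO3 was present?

Total n(HNO3) added = 0.2408 x 0.03255 = 0.007838 mol.
n(LiOH) used = 0.3092 x 0.02215 = 0.006849 mol, which equals the excess n(HNO3).
So n(HNO3) consumed by the sample = 0.007838 - 0.006849 = 0.0009893 mol.
n(NaHCO3) = 0.0009893 / 1 = 0.0009893 mol.
mass = 0.0009893 mol x 84.01 g/mol = 0.0831 g.

0.0831 g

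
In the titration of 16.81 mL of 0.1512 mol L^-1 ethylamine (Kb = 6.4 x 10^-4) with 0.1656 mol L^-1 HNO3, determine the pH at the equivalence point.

5.95

n(C2H5NH2) = 0.1512 x 0.01681 = 0.002542 mol; V(HNO3) at equivalence = 0.002542/0.1656 = 0.01535 L.
At equivalence the base is fully converted to C2H5NH3+; total volume = 0.03216 L, so [C2H5NH3+] = 0.002542/0.03216 = 0.07904 M.
Ka(C2H5NH3+) = Kw/Kb = 1.0e-14 / 6.4 x 10^-4 = 1.56e-11.
[H^+] = sqrt(Ka x [C2H5NH3+]) = sqrt(1.56e-11 x 0.07904) = 1.11e-6 M.
pH = -log(1.11e-6) = 5.95.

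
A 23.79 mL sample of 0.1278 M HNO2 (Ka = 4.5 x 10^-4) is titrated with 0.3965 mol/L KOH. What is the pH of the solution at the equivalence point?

n(HNO2) = 0.1278 x 0.02379 = 0.003040 mol; V(KOH) at equivalence = 0.003040/0.3965 = 0.007668 L.
At equivalence all the acid is converted to NO2-; total volume = 0.02379 + 0.007668 = 0.03146 L, so [NO2-] = 0.003040/0.03146 = 0.09665 M.
Kb = Kw/Ka = 1.0e-14 / 4.5 x 10^-4 = 2.22e-11.
[OH^-] = sqrt(Kb x [NO2-]) = sqrt(2.22e-11 x 0.09665) = 1.47e-6 M.
pOH = 5.83, so pH = 14.00 - 5.83 = 8.17.

8.17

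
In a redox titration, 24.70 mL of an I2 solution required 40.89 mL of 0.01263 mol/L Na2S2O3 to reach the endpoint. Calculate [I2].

0.0105 M

n(Na2S2O3) = 0.01263 x 0.04089 = 0.0005164 mol.
From the balanced equation, 2 mol Na2S2O3 reacts with 1 mol I2, so n(I2) = 0.0005164 x 1/2 = 0.0002582 mol.
[I2] = 0.0002582 / 0.02470 L = 0.0105 M.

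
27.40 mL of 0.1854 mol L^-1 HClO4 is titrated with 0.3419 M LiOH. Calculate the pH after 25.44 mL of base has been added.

n(acid) = 0.1854 x 0.02740 = 0.005080 mol; n(LiOH) added = 0.3419 x 0.02544 = 0.008698 mol.
Base is in excess by 0.008698 - 0.005080 = 0.003618 mol in a total volume of 0.05284 L.
[OH^-] = 0.003618/0.05284 = 0.06847 M, so pOH = 1.16 and pH = 14.00 - 1.16 = 12.84.

12.84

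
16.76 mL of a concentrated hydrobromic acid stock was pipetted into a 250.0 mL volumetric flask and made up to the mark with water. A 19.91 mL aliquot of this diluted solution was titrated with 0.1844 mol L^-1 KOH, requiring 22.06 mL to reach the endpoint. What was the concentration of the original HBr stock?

n(KOH) = 0.1844 x 0.02206 = 0.004068 mol.
n(HBr) in the aliquot = 0.004068 mol.
[diluted HBr] = 0.004068 / 0.01991 = 0.2043 M.
Dilution factor = 250.0/16.76 = 14.92, so [stock] = 0.2043 x 14.92 = 3.05 M.

3.05 M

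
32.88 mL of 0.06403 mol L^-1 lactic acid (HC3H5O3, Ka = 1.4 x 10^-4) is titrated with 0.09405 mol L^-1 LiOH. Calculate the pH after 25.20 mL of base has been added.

n(acid) = 0.06403 x 0.03288 = 0.002105 mol; n(LiOH) added = 0.09405 x 0.02520 = 0.002370 mol.
Base is in excess by 0.002370 - 0.002105 = 0.0002648 mol in a total volume of 0.05808 L.
[OH^-] = 0.0002648/0.05808 = 0.004558 M, so pOH = 2.34 and pH = 14.00 - 2.34 = 11.66.

11.66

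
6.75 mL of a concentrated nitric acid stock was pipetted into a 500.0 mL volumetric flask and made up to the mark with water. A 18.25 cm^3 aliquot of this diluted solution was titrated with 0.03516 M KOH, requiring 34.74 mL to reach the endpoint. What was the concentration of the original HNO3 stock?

n(KOH) = 0.03516 x 0.03474 = 0.001221 mol.
n(HNO3) in the aliquot = 0.001221 mol.
[diluted HNO3] = 0.001221 / 0.01825 = 0.06693 M.
Dilution factor = 500.0/6.750 = 74.07, so [stock] = 0.06693 x 74.07 = 4.96 M.

4.96 M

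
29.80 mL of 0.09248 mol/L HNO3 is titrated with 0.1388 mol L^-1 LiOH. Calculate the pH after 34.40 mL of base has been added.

12.50

n(acid) = 0.09248 x 0.02980 = 0.002756 mol; n(LiOH) added = 0.1388 x 0.03440 = 0.004775 mol.
Base is in excess by 0.004775 - 0.002756 = 0.002019 mol in a total volume of 0.06420 L.
[OH^-] = 0.002019/0.06420 = 0.03145 M, so pOH = 1.50 and pH = 14.00 - 1.50 = 12.50.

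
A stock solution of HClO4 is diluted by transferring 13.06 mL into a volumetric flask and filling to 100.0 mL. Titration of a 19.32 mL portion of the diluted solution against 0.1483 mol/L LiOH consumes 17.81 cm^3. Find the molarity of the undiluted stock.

1.05 M

n(LiOH) = 0.1483 x 0.01781 = 0.002641 mol.
n(HClO4) in the aliquot = 0.002641 mol.
[diluted HClO4] = 0.002641 / 0.01932 = 0.1367 M.
Dilution factor = 100.0/13.06 = 7.657, so [stock] = 0.1367 x 7.657 = 1.05 M.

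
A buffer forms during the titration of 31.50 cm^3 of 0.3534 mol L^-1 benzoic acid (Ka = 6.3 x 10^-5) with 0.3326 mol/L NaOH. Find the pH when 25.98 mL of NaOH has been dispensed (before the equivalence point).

Initial n(C6H5COOH) = 0.3534 x 0.03150 = 0.01113 mol.
n(NaOH) added = 0.3326 x 0.02598 = 0.008641 mol, converting that many moles of C6H5COOH to C6H5COO-.
Remaining n(C6H5COOH) = 0.002491 mol; n(C6H5COO-) = 0.008641 mol.
By Henderson-Hasselbalch, pH = pKa + log([A^-]/[HA]) = 4.20 + log(0.008641/0.002491) = 4.20 + (+0.54) = 4.74.

4.74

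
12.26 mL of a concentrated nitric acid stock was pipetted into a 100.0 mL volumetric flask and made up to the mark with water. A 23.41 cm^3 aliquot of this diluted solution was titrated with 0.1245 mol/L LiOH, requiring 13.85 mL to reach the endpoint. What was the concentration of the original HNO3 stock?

n(LiOH) = 0.1245 x 0.01385 = 0.001724 mol.
n(HNO3) in the aliquot = 0.001724 mol.
[diluted HNO3] = 0.001724 / 0.02341 = 0.07366 M.
Dilution factor = 100.0/12.26 = 8.157, so [stock] = 0.07366 x 8.157 = 0.601 M.

0.601 M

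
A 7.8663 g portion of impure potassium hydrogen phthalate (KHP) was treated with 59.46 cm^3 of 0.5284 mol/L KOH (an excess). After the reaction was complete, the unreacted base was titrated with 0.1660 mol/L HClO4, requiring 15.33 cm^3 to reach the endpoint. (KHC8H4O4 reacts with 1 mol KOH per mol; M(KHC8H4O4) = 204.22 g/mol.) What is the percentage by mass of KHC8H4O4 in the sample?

75.0%

Total n(KOH) added = 0.5284 x 0.05946 = 0.03142 mol.
n(HClO4) used = 0.1660 x 0.01533 = 0.002545 mol, which equals the excess n(KOH).
So n(KOH) consumed by the sample = 0.03142 - 0.002545 = 0.02887 mol.
n(KHC8H4O4) = 0.02887 / 1 = 0.02887 mol.
mass KHC8H4O4 = 0.02887 x 204.22 = 5.897 g, so %KHC8H4O4 = 5.897/7.8663 x 100 = 75.0%.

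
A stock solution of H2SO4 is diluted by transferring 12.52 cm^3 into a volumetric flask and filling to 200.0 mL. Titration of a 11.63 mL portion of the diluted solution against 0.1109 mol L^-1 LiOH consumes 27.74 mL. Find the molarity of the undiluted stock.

2.11 M

n(LiOH) = 0.1109 x 0.02774 = 0.003076 mol.
n(H2SO4) in the aliquot = 0.003076 x 1/2 = 0.001538 mol.
[diluted H2SO4] = 0.001538 / 0.01163 = 0.1323 M.
Dilution factor = 200.0/12.52 = 15.97, so [stock] = 0.1323 x 15.97 = 2.11 M.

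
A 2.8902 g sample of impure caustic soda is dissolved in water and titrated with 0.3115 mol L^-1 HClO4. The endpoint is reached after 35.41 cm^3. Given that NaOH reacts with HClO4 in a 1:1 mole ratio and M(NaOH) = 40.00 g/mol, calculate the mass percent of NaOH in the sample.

n(HClO4) = 0.3115 x 0.03541 = 0.01103 mol.
n(NaOH) = 0.01103 / 1 = 0.01103 mol.
mass of NaOH = 0.01103 x 40.00 = 0.4412 g.
% purity = 0.4412 / 2.8902 x 100 = 15.3%.

15.3%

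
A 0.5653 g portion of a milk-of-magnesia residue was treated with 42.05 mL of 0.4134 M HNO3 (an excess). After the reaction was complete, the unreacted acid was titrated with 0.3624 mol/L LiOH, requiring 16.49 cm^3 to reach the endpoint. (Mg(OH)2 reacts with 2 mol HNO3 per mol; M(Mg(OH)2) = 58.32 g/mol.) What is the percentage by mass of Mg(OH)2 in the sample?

Total n(HNO3) added = 0.4134 x 0.04205 = 0.01738 mol.
n(LiOH) used = 0.3624 x 0.01649 = 0.005976 mol, which equals the excess n(HNO3).
So n(HNO3) consumed by the sample = 0.01738 - 0.005976 = 0.01141 mol.
n(Mg(OH)2) = 0.01141 / 2 = 0.005704 mol.
mass Mg(OH)2 = 0.005704 x 58.32 = 0.3326 g, so %Mg(OH)2 = 0.3326/0.5653 x 100 = 58.8%.

58.8%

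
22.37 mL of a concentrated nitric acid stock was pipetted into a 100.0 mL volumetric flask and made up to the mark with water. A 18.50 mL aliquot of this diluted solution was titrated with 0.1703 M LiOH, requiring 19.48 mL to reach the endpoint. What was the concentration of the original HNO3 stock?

n(LiOH) = 0.1703 x 0.01948 = 0.003317 mol.
n(HNO3) in the aliquot = 0.003317 mol.
[diluted HNO3] = 0.003317 / 0.01850 = 0.1793 M.
Dilution factor = 100.0/22.37 = 4.470, so [stock] = 0.1793 x 4.470 = 0.802 M.

0.802 M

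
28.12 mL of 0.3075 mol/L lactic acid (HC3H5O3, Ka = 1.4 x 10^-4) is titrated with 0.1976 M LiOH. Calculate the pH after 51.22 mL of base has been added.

n(acid) = 0.3075 x 0.02812 = 0.008647 mol; n(LiOH) added = 0.1976 x 0.05122 = 0.01012 mol.
Base is in excess by 0.01012 - 0.008647 = 0.001474 mol in a total volume of 0.07934 L.
[OH^-] = 0.001474/0.07934 = 0.01858 M, so pOH = 1.73 and pH = 14.00 - 1.73 = 12.27.

12.27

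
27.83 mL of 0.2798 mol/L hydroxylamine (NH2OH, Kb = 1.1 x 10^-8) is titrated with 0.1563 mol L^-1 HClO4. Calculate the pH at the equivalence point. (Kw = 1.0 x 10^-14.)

3.52

n(NH2OH) = 0.2798 x 0.02783 = 0.007787 mol; V(HClO4) at equivalence = 0.007787/0.1563 = 0.04982 L.
At equivalence the base is fully converted to NH3OH+; total volume = 0.07765 L, so [NH3OH+] = 0.007787/0.07765 = 0.1003 M.
Ka(NH3OH+) = Kw/Kb = 1.0e-14 / 1.1 x 10^-8 = 9.09e-7.
[H^+] = sqrt(Ka x [NH3OH+]) = sqrt(9.09e-7 x 0.1003) = 0.000302 M.
pH = -log(0.000302) = 3.52.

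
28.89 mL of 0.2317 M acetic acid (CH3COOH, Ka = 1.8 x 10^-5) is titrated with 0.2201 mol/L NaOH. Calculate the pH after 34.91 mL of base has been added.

n(acid) = 0.2317 x 0.02889 = 0.006694 mol; n(NaOH) added = 0.2201 x 0.03491 = 0.007684 mol.
Base is in excess by 0.007684 - 0.006694 = 0.0009899 mol in a total volume of 0.06380 L.
[OH^-] = 0.0009899/0.06380 = 0.01552 M, so pOH = 1.81 and pH = 14.00 - 1.81 = 12.19.

12.19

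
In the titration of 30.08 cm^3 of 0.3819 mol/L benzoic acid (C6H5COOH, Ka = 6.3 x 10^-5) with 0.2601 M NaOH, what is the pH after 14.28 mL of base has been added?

3.88

Initial n(C6H5COOH) = 0.3819 x 0.03008 = 0.01149 mol.
n(NaOH) added = 0.2601 x 0.01428 = 0.003714 mol, converting that many moles of C6H5COOH to C6H5COO-.
Remaining n(C6H5COOH) = 0.007773 mol; n(C6H5COO-) = 0.003714 mol.
By Henderson-Hasselbalch, pH = pKa + log([A^-]/[HA]) = 4.20 + log(0.003714/0.007773) = 4.20 + (-0.32) = 3.88.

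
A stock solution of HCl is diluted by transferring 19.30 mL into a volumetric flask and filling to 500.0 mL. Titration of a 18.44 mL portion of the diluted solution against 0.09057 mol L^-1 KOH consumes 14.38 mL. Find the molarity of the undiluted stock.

n(KOH) = 0.09057 x 0.01438 = 0.001302 mol.
n(HCl) in the aliquot = 0.001302 mol.
[diluted HCl] = 0.001302 / 0.01844 = 0.07063 M.
Dilution factor = 500.0/19.30 = 25.91, so [stock] = 0.07063 x 25.91 = 1.83 M.

1.83 M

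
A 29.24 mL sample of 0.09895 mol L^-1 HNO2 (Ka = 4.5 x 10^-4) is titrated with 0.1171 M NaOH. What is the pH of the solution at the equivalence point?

8.04

n(HNO2) = 0.09895 x 0.02924 = 0.002893 mol; V(NaOH) at equivalence = 0.002893/0.1171 = 0.02471 L.
At equivalence all the acid is converted to NO2-; total volume = 0.02924 + 0.02471 = 0.05395 L, so [NO2-] = 0.002893/0.05395 = 0.05363 M.
Kb = Kw/Ka = 1.0e-14 / 4.5 x 10^-4 = 2.22e-11.
[OH^-] = sqrt(Kb x [NO2-]) = sqrt(2.22e-11 x 0.05363) = 1.09e-6 M.
pOH = 5.96, so pH = 14.00 - 5.96 = 8.04.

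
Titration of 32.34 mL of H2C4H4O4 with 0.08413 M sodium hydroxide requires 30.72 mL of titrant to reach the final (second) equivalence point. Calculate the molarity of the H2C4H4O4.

n(NaOH) = 0.08413 x 0.03072 = 0.002584 mol.
At the final (second) equivalence point, 2 mol OH^- react per mol H2C4H4O4, so n(H2C4H4O4) = 0.002584 / 2 = 0.001292 mol.
[H2C4H4O4] = 0.001292 / 0.03234 L = 0.0400 M.

0.0400 M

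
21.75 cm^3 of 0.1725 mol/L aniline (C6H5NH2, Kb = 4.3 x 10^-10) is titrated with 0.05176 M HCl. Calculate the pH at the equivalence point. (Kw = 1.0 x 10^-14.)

n(C6H5NH2) = 0.1725 x 0.02175 = 0.003752 mol; V(HCl) at equivalence = 0.003752/0.05176 = 0.07249 L.
At equivalence the base is fully converted to C6H5NH3+; total volume = 0.09424 L, so [C6H5NH3+] = 0.003752/0.09424 = 0.03981 M.
Ka(C6H5NH3+) = Kw/Kb = 1.0e-14 / 4.3 x 10^-10 = 2.33e-5.
[H^+] = sqrt(Ka x [C6H5NH3+]) = sqrt(2.33e-5 x 0.03981) = 0.000962 M.
pH = -log(0.000962) = 3.02.

3.02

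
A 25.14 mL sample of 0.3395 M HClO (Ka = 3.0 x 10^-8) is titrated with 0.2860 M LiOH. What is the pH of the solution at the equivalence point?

n(HClO) = 0.3395 x 0.02514 = 0.008535 mol; V(LiOH) at equivalence = 0.008535/0.2860 = 0.02984 L.
At equivalence all the acid is converted to ClO-; total volume = 0.02514 + 0.02984 = 0.05498 L, so [ClO-] = 0.008535/0.05498 = 0.1552 M.
Kb = Kw/Ka = 1.0e-14 / 3.0 x 10^-8 = 3.33e-7.
[OH^-] = sqrt(Kb x [ClO-]) = sqrt(3.33e-7 x 0.1552) = 0.000227 M.
pOH = 3.64, so pH = 14.00 - 3.64 = 10.36.

10.36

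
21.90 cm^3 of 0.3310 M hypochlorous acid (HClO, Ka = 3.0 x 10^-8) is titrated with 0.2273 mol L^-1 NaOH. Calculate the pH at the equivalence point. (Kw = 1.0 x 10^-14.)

10.33

n(HClO) = 0.3310 x 0.02190 = 0.007249 mol; V(NaOH) at equivalence = 0.007249/0.2273 = 0.03189 L.
At equivalence all the acid is converted to ClO-; total volume = 0.02190 + 0.03189 = 0.05379 L, so [ClO-] = 0.007249/0.05379 = 0.1348 M.
Kb = Kw/Ka = 1.0e-14 / 3.0 x 10^-8 = 3.33e-7.
[OH^-] = sqrt(Kb x [ClO-]) = sqrt(3.33e-7 x 0.1348) = 0.000212 M.
pOH = 3.67, so pH = 14.00 - 3.67 = 10.33.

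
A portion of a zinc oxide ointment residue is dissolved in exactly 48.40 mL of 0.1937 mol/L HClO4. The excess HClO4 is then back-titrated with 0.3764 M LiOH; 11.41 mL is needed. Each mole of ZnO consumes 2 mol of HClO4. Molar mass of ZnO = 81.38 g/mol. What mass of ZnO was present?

Total n(HClO4) added = 0.1937 x 0.04840 = 0.009375 mol.
n(LiOH) used = 0.3764 x 0.01141 = 0.004295 mol, which equals the excess n(HClO4).
So n(HClO4) consumed by the sample = 0.009375 - 0.004295 = 0.005080 mol.
n(ZnO) = 0.005080 / 2 = 0.002540 mol.
mass = 0.002540 mol x 81.38 g/mol = 0.207 g.

0.207 g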